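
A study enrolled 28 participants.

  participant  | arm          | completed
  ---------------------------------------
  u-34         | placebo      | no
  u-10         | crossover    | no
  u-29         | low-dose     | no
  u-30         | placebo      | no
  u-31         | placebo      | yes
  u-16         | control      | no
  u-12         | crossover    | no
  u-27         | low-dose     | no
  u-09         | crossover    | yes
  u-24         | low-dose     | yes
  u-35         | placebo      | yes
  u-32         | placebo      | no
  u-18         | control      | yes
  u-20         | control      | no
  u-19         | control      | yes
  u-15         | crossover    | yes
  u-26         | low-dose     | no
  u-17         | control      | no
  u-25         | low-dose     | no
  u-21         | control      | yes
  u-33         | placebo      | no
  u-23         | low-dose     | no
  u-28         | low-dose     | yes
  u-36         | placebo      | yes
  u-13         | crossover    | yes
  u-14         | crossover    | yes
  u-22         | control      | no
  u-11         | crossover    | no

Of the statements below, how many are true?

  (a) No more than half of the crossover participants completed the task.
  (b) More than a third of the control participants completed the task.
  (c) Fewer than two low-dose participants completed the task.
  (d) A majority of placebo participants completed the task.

(a) crossover: |A| = 7, |A ∩ B| = 4; needs |A ∩ B| ≤ |A ∖ B| — false.
(b) control: |A| = 7, |A ∩ B| = 3; needs |A ∩ B| / |A| > 1/3 — true.
(c) low-dose: |A| = 7, |A ∩ B| = 2; needs |A ∩ B| < 2 — false.
(d) placebo: |A| = 7, |A ∩ B| = 3; needs |A ∩ B| > |A ∖ B| — false.

1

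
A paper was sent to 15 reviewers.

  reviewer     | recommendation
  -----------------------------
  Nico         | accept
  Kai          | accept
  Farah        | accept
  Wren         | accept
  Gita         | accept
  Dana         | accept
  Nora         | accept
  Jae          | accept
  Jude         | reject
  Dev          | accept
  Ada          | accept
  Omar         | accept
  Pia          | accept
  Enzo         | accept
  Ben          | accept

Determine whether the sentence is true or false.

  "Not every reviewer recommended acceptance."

True

The determiner here denotes the relation: A ⊄ B (|A ∖ B| ≥ 1).
|A| = 15, |A ∩ B| = 14, |A ∖ B| = 1.
So the statement is true.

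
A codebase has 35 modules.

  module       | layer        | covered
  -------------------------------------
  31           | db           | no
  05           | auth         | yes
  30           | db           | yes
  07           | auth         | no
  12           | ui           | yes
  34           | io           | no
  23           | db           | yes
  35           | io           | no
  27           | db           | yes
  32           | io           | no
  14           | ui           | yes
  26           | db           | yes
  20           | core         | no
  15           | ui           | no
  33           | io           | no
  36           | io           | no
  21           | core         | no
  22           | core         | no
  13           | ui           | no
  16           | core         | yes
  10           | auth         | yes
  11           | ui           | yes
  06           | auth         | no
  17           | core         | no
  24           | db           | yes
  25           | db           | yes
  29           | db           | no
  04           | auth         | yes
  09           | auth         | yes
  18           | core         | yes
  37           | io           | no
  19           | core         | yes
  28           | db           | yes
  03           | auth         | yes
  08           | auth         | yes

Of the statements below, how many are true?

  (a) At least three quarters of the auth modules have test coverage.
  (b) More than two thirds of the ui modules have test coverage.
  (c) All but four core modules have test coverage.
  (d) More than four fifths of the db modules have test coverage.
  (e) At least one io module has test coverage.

(a) auth: |A| = 8, |A ∩ B| = 6; needs |A ∩ B| / |A| ≥ 3/4 — true.
(b) ui: |A| = 5, |A ∩ B| = 3; needs |A ∩ B| / |A| > 2/3 — false.
(c) core: |A| = 7, |A ∩ B| = 3; needs |A ∖ B| = 4 — true.
(d) db: |A| = 9, |A ∩ B| = 7; needs |A ∩ B| / |A| > 4/5 — false.
(e) io: |A| = 6, |A ∩ B| = 0; needs A ∩ B ≠ ∅ (|A ∩ B| ≥ 1) — false.

2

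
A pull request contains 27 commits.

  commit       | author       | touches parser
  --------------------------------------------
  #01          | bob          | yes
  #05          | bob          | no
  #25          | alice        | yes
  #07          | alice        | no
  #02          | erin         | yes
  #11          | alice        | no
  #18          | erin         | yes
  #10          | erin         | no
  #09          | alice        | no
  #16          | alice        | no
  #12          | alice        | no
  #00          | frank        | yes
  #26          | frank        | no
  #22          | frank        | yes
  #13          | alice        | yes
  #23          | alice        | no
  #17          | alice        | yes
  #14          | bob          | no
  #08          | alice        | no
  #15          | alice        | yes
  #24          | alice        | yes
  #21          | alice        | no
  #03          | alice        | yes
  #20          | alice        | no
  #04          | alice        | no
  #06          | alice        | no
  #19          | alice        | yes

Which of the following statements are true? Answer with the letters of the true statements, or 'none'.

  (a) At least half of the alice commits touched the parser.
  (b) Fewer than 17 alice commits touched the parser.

|A| = 18, |A ∩ B| = 7, |A ∖ B| = 11.
(a) |A ∩ B| ≥ |A ∖ B|: fails.
(b) |A ∩ B| < 17: holds.

(b)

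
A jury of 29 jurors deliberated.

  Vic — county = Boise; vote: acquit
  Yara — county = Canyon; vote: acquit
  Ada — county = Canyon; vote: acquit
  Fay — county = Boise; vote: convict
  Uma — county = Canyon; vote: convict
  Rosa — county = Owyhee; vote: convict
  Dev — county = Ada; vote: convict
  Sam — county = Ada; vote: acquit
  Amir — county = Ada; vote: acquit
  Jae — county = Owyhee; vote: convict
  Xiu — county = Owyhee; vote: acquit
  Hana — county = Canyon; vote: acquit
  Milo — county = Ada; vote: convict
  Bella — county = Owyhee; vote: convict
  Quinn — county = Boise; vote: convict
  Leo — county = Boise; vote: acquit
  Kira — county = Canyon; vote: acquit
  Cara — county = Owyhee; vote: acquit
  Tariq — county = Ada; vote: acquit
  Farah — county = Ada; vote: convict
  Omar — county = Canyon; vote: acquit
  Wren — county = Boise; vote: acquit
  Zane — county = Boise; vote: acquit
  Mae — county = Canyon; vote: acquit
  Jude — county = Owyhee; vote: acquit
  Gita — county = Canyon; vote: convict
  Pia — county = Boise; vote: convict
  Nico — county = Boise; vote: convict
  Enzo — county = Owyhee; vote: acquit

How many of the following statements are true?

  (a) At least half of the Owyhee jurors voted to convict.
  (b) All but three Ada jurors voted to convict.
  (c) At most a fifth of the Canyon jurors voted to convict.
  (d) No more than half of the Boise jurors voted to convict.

(a) Owyhee: |A| = 7, |A ∩ B| = 3; needs |A ∩ B| ≥ |A ∖ B| — false.
(b) Ada: |A| = 6, |A ∩ B| = 3; needs |A ∖ B| = 3 — true.
(c) Canyon: |A| = 8, |A ∩ B| = 2; needs |A ∩ B| / |A| ≤ 1/5 — false.
(d) Boise: |A| = 8, |A ∩ B| = 4; needs |A ∩ B| ≤ |A ∖ B| — true.

2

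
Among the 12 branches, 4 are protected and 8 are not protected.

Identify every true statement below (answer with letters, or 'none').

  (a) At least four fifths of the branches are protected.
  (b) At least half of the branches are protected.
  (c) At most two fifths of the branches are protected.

(c)

|A| = 12, |A ∩ B| = 4, |A ∖ B| = 8.
(a) |A ∩ B| / |A| ≥ 4/5: fails.
(b) |A ∩ B| ≥ |A ∖ B|: fails.
(c) |A ∩ B| / |A| ≤ 2/5: holds.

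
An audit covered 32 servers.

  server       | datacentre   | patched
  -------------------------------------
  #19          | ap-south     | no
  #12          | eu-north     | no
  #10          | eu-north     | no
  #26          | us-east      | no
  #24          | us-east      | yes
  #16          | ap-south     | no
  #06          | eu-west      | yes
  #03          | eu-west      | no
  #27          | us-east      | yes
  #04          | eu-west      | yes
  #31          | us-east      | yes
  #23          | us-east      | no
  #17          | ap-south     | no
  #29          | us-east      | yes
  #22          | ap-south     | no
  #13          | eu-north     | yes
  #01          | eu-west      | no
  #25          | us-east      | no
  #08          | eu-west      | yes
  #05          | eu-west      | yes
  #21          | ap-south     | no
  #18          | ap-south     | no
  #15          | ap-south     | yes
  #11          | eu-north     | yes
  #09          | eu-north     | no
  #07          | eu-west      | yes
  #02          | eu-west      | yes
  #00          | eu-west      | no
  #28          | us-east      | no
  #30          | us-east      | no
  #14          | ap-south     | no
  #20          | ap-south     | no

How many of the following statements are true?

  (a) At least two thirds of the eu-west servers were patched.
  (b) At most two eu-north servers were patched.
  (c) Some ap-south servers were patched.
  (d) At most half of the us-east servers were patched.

(a) eu-west: |A| = 9, |A ∩ B| = 6; needs |A ∩ B| / |A| ≥ 2/3 — true.
(b) eu-north: |A| = 5, |A ∩ B| = 2; needs |A ∩ B| ≤ 2 — true.
(c) ap-south: |A| = 9, |A ∩ B| = 1; needs A ∩ B ≠ ∅ (|A ∩ B| ≥ 1) — true.
(d) us-east: |A| = 9, |A ∩ B| = 4; needs |A ∩ B| ≤ |A ∖ B| — true.

4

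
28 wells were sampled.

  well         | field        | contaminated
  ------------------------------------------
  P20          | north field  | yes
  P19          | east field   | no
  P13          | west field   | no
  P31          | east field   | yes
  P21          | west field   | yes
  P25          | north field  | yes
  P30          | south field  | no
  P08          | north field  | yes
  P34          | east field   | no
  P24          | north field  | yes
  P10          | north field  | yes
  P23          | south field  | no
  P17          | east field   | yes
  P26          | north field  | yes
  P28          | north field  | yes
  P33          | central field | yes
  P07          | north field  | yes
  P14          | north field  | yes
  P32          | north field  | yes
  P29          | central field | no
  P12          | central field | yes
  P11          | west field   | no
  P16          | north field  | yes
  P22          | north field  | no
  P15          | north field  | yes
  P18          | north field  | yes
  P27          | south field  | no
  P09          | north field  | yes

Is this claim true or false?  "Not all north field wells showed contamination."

True

The determiner here denotes the relation: A ⊄ B (|A ∖ B| ≥ 1).
|A| = 15, |A ∩ B| = 14, |A ∖ B| = 1.
So the statement is true.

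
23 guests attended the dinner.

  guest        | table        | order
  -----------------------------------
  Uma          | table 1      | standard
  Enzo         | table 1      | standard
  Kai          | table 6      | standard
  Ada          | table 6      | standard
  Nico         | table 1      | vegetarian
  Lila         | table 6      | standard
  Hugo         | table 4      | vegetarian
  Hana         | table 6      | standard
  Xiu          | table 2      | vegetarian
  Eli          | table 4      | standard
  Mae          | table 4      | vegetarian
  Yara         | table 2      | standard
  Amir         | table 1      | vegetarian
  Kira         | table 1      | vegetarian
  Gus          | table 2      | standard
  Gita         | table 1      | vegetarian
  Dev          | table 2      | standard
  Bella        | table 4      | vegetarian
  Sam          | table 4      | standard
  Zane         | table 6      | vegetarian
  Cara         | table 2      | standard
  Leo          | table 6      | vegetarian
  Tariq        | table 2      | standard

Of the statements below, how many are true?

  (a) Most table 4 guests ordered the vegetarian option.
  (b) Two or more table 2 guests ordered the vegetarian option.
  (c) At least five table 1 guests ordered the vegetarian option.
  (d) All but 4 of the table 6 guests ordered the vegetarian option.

2

(a) table 4: |A| = 5, |A ∩ B| = 3; needs |A ∩ B| > |A ∖ B| — true.
(b) table 2: |A| = 6, |A ∩ B| = 1; needs |A ∩ B| ≥ 2 — false.
(c) table 1: |A| = 6, |A ∩ B| = 4; needs |A ∩ B| ≥ 5 — false.
(d) table 6: |A| = 6, |A ∩ B| = 2; needs |A ∖ B| = 4 — true.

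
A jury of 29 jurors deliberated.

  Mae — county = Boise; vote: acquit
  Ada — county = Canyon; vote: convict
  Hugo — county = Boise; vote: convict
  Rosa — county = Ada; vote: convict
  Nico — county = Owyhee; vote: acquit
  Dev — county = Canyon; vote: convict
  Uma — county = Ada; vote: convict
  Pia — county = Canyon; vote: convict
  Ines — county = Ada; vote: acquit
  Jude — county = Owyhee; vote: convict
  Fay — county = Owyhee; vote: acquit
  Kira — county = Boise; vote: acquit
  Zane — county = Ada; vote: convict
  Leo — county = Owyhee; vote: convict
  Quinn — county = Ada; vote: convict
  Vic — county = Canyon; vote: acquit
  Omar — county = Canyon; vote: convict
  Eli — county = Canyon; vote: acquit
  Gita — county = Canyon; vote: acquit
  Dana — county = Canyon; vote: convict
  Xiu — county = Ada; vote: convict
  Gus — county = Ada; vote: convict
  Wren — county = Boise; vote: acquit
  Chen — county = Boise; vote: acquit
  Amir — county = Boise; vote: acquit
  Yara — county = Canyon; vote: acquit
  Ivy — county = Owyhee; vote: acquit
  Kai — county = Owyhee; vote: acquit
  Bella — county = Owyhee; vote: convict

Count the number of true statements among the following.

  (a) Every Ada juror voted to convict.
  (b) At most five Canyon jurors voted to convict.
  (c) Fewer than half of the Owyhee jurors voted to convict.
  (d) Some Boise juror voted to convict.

3

(a) Ada: |A| = 7, |A ∩ B| = 6; needs A ⊆ B, i.e. every element of A is in B (|A ∖ B| = 0) — false.
(b) Canyon: |A| = 9, |A ∩ B| = 5; needs |A ∩ B| ≤ 5 — true.
(c) Owyhee: |A| = 7, |A ∩ B| = 3; needs |A ∩ B| < |A ∖ B| — true.
(d) Boise: |A| = 6, |A ∩ B| = 1; needs A ∩ B ≠ ∅ (|A ∩ B| ≥ 1) — true.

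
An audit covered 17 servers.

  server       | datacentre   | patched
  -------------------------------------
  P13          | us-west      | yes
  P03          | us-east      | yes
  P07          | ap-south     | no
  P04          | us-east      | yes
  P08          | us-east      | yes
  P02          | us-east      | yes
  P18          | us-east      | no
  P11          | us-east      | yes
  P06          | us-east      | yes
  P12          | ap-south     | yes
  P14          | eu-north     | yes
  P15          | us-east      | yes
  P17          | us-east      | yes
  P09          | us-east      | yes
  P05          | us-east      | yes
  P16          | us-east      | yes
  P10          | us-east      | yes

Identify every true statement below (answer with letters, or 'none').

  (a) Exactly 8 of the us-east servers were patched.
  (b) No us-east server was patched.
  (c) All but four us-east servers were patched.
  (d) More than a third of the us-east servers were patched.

|A| = 13, |A ∩ B| = 12, |A ∖ B| = 1.
(a) |A ∩ B| = 8: fails.
(b) A ∩ B = ∅ (|A ∩ B| = 0): fails.
(c) |A ∖ B| = 4: fails.
(d) |A ∩ B| / |A| > 1/3: holds.

(d)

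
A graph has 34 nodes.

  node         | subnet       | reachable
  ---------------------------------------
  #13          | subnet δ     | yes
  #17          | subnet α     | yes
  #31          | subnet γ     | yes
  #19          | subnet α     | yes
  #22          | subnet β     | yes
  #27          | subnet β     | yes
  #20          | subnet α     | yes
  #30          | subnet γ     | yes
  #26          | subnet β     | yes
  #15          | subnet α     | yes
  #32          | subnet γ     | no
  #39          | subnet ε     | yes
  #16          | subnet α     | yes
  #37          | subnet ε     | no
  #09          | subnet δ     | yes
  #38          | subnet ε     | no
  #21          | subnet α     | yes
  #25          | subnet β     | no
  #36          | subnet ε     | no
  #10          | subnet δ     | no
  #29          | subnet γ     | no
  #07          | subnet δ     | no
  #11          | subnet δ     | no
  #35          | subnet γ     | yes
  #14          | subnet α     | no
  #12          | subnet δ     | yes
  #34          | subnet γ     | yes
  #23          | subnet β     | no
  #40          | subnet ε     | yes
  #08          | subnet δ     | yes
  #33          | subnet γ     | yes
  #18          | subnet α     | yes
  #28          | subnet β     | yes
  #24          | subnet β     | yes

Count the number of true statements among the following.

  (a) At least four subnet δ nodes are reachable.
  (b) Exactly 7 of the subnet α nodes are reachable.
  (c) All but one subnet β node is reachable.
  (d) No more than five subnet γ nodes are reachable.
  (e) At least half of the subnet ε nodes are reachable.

(a) subnet δ: |A| = 7, |A ∩ B| = 4; needs |A ∩ B| ≥ 4 — true.
(b) subnet α: |A| = 8, |A ∩ B| = 7; needs |A ∩ B| = 7 — true.
(c) subnet β: |A| = 7, |A ∩ B| = 5; needs |A ∖ B| = 1 — false.
(d) subnet γ: |A| = 7, |A ∩ B| = 5; needs |A ∩ B| ≤ 5 — true.
(e) subnet ε: |A| = 5, |A ∩ B| = 2; needs |A ∩ B| ≥ |A ∖ B| — false.

3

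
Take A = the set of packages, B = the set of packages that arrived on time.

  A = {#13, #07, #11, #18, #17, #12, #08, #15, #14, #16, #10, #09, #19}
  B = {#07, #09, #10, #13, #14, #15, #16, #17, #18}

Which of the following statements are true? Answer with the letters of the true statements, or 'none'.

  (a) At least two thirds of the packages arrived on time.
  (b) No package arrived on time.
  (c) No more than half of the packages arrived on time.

(a)

|A| = 13, |A ∩ B| = 9, |A ∖ B| = 4.
(a) |A ∩ B| / |A| ≥ 2/3: holds.
(b) A ∩ B = ∅ (|A ∩ B| = 0): fails.
(c) |A ∩ B| ≤ |A ∖ B|: fails.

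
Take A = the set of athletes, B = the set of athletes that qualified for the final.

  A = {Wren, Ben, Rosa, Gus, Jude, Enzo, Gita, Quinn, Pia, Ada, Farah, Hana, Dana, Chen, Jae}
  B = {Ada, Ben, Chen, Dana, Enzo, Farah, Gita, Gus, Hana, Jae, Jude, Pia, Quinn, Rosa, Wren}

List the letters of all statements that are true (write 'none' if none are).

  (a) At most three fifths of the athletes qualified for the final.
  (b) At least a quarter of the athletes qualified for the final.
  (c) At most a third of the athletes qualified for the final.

(b)

|A| = 15, |A ∩ B| = 15, |A ∖ B| = 0.
(a) |A ∩ B| / |A| ≤ 3/5: fails.
(b) |A ∩ B| / |A| ≥ 1/4: holds.
(c) |A ∩ B| / |A| ≤ 1/3: fails.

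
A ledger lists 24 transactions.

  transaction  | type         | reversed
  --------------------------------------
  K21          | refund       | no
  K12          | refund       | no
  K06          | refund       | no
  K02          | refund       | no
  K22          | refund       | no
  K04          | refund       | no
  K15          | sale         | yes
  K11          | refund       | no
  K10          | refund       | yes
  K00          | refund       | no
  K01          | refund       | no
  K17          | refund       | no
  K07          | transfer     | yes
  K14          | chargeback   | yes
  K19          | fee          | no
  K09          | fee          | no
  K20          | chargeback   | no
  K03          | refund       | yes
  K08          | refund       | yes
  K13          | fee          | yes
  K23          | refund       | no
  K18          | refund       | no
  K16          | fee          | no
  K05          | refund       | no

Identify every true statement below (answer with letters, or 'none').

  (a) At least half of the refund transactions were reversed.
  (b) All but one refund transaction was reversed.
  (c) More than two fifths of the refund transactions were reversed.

none

|A| = 16, |A ∩ B| = 3, |A ∖ B| = 13.
(a) |A ∩ B| ≥ |A ∖ B|: fails.
(b) |A ∖ B| = 1: fails.
(c) |A ∩ B| / |A| > 2/5: fails.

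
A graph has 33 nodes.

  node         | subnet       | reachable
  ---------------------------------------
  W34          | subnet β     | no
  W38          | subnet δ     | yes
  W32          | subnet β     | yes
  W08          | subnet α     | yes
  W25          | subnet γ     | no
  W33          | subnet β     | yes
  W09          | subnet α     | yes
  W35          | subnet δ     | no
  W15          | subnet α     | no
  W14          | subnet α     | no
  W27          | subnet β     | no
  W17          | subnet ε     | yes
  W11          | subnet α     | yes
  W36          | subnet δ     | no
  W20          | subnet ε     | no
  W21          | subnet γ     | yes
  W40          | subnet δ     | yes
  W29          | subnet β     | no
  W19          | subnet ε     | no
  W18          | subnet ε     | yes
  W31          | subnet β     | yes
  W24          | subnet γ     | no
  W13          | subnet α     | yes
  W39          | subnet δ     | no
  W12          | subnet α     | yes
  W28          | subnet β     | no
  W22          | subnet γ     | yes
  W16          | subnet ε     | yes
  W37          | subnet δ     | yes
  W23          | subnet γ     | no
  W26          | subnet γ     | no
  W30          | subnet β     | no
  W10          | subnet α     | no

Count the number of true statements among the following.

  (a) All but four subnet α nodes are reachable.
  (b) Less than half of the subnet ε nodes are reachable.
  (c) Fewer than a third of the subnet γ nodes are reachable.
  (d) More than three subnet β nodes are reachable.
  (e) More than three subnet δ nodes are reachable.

0

(a) subnet α: |A| = 8, |A ∩ B| = 5; needs |A ∖ B| = 4 — false.
(b) subnet ε: |A| = 5, |A ∩ B| = 3; needs |A ∩ B| < |A ∖ B| — false.
(c) subnet γ: |A| = 6, |A ∩ B| = 2; needs |A ∩ B| / |A| < 1/3 — false.
(d) subnet β: |A| = 8, |A ∩ B| = 3; needs |A ∩ B| > 3 — false.
(e) subnet δ: |A| = 6, |A ∩ B| = 3; needs |A ∩ B| > 3 — false.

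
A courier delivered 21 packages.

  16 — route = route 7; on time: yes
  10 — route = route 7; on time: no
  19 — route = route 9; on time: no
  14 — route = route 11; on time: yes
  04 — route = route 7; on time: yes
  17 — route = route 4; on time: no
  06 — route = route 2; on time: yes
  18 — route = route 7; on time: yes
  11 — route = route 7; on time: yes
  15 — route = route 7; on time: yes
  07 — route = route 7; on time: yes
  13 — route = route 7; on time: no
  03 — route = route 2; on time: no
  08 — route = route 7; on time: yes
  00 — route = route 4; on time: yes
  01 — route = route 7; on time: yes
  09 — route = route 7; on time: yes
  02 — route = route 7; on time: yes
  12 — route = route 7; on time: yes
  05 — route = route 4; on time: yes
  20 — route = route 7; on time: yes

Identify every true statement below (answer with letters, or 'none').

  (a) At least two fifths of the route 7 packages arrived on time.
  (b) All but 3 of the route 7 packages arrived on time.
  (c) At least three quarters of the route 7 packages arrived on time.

(a), (c)

|A| = 14, |A ∩ B| = 12, |A ∖ B| = 2.
(a) |A ∩ B| / |A| ≥ 2/5: holds.
(b) |A ∖ B| = 3: fails.
(c) |A ∩ B| / |A| ≥ 3/4: holds.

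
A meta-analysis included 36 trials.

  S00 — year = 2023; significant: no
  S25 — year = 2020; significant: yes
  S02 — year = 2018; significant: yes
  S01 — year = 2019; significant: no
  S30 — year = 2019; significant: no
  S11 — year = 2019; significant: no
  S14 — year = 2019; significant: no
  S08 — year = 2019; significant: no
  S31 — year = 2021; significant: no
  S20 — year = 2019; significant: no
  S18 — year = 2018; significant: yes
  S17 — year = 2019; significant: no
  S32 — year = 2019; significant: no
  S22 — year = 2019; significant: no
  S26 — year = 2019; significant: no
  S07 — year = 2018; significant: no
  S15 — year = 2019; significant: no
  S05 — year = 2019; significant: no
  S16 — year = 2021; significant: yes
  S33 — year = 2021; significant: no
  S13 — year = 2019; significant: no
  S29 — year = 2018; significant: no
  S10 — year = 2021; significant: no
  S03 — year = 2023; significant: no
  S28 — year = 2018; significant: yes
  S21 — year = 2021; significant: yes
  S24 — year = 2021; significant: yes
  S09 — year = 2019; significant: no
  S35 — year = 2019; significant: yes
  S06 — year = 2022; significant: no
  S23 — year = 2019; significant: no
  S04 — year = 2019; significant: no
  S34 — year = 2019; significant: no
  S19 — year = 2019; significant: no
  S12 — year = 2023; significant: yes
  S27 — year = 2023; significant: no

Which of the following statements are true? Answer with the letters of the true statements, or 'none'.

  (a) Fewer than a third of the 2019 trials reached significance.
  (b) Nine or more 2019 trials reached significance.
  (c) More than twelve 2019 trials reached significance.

|A| = 19, |A ∩ B| = 1, |A ∖ B| = 18.
(a) |A ∩ B| / |A| < 1/3: holds.
(b) |A ∩ B| ≥ 9: fails.
(c) |A ∩ B| > 12: fails.

(a)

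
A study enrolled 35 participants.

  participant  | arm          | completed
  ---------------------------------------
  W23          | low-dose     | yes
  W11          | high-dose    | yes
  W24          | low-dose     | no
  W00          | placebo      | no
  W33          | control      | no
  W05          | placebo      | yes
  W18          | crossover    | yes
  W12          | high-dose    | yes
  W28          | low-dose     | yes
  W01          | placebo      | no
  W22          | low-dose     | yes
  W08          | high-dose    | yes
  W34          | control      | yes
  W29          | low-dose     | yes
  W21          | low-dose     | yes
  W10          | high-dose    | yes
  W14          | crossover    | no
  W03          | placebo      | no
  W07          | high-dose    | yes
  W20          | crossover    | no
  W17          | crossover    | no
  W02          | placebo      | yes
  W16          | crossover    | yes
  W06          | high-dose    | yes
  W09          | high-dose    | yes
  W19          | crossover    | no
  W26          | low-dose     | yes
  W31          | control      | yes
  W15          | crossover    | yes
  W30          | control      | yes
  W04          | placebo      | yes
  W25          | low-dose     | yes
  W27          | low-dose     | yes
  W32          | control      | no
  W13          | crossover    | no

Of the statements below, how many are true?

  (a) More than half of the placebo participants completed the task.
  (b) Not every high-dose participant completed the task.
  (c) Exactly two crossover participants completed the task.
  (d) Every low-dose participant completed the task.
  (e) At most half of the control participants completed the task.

0

(a) placebo: |A| = 6, |A ∩ B| = 3; needs |A ∩ B| > |A ∖ B| — false.
(b) high-dose: |A| = 7, |A ∩ B| = 7; needs A ⊄ B (|A ∖ B| ≥ 1) — false.
(c) crossover: |A| = 8, |A ∩ B| = 3; needs |A ∩ B| = 2 — false.
(d) low-dose: |A| = 9, |A ∩ B| = 8; needs A ⊆ B, i.e. every element of A is in B (|A ∖ B| = 0) — false.
(e) control: |A| = 5, |A ∩ B| = 3; needs |A ∩ B| ≤ |A ∖ B| — false.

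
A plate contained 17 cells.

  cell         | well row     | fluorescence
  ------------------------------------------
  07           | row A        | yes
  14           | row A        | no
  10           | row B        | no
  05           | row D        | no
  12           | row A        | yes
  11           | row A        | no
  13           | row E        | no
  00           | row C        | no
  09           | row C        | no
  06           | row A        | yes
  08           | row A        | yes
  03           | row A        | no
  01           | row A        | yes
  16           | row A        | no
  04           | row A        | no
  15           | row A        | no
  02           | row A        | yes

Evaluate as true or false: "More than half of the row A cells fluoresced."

False

'More than half of the row A cells fluoresced' holds iff |A ∩ B| > |A ∖ B|.
A (the restrictor) = {07, 14, 12, 11, 06, 08, 03, 01, 16, 04, 15, 02}, |A| = 12.
A ∩ B = {07, 12, 06, 08, 01, 02}, so |A ∩ B| = 6.
A ∖ B = {14, 11, 03, 16, 04, 15}, so |A ∖ B| = 6.
6 = 6, so the statement is false.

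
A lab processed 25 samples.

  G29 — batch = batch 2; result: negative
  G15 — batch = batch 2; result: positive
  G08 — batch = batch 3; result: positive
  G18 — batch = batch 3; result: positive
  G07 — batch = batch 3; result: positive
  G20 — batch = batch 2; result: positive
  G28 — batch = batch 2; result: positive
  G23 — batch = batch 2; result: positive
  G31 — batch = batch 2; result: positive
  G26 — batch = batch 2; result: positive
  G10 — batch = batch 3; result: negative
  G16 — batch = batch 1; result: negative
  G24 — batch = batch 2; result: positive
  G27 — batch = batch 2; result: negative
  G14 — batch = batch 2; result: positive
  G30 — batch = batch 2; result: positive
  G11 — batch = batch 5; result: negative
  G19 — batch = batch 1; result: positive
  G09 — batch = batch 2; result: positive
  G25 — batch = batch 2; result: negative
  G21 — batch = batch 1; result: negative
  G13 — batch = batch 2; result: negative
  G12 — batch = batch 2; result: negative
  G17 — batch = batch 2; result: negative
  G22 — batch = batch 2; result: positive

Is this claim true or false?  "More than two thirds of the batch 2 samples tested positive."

False

The determiner here denotes the relation: |A ∩ B| / |A| > 2/3.
|A| = 17, |A ∩ B| = 11, |A ∖ B| = 6.
|A ∩ B|/|A| = 11/17, so the statement is false.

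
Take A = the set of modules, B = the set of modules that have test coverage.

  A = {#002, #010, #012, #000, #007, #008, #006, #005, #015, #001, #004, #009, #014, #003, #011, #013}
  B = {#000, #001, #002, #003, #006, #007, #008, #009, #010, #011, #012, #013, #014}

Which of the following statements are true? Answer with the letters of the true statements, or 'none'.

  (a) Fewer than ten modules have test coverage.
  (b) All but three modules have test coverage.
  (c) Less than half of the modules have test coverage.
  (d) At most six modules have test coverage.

(b)

|A| = 16, |A ∩ B| = 13, |A ∖ B| = 3.
(a) |A ∩ B| < 10: fails.
(b) |A ∖ B| = 3: holds.
(c) |A ∩ B| < |A ∖ B|: fails.
(d) |A ∩ B| ≤ 6: fails.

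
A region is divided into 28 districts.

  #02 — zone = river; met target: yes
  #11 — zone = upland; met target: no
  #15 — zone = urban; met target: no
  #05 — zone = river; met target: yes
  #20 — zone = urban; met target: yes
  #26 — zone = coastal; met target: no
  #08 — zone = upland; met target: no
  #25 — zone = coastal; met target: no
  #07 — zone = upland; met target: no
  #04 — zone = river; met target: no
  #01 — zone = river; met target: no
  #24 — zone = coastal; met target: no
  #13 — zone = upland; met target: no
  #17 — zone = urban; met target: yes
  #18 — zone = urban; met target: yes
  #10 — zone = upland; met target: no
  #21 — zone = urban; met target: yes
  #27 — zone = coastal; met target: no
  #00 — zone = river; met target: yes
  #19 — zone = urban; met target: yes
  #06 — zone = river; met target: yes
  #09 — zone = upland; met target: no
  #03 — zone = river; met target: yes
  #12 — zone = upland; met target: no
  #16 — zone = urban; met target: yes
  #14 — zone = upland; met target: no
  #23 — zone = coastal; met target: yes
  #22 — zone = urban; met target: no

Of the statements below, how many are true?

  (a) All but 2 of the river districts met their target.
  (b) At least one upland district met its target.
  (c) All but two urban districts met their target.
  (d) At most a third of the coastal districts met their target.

3

(a) river: |A| = 7, |A ∩ B| = 5; needs |A ∖ B| = 2 — true.
(b) upland: |A| = 8, |A ∩ B| = 0; needs A ∩ B ≠ ∅ (|A ∩ B| ≥ 1) — false.
(c) urban: |A| = 8, |A ∩ B| = 6; needs |A ∖ B| = 2 — true.
(d) coastal: |A| = 5, |A ∩ B| = 1; needs |A ∩ B| / |A| ≤ 1/3 — true.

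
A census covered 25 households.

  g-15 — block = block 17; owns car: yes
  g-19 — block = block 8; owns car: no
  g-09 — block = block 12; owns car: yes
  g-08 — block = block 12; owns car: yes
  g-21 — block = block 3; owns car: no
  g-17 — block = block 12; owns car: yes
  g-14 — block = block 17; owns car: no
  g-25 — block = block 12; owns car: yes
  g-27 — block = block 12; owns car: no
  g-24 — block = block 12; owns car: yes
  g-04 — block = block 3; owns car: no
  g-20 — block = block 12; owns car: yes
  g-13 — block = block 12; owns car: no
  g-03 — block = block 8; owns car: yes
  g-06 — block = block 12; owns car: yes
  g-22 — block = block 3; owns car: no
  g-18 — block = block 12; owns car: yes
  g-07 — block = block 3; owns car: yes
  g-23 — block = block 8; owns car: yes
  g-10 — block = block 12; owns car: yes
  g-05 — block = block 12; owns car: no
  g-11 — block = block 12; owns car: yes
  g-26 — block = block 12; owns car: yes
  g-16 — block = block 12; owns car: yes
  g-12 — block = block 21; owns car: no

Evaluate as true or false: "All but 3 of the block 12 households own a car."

The determiner here denotes the relation: |A ∖ B| = 3.
|A| = 15, |A ∩ B| = 12, |A ∖ B| = 3.
|A ∖ B| = 3, so the statement is true.

True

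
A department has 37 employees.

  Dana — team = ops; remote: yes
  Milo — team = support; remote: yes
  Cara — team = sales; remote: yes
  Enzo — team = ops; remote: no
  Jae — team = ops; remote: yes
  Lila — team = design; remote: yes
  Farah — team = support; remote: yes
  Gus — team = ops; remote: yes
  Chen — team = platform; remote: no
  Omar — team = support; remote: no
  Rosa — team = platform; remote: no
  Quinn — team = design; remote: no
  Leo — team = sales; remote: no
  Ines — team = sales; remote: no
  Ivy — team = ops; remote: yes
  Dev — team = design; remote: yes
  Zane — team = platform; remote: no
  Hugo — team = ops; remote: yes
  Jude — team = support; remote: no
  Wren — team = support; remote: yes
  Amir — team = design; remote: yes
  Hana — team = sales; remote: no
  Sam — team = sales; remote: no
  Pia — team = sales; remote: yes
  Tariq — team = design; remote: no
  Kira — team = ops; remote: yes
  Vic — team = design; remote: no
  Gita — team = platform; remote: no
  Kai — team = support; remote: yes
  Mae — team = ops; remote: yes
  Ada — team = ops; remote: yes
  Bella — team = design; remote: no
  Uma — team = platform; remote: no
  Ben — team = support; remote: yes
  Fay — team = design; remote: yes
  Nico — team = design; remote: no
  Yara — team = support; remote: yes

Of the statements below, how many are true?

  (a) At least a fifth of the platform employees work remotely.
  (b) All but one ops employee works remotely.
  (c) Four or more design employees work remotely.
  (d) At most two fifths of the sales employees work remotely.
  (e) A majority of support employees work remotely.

4

(a) platform: |A| = 5, |A ∩ B| = 0; needs |A ∩ B| / |A| ≥ 1/5 — false.
(b) ops: |A| = 9, |A ∩ B| = 8; needs |A ∖ B| = 1 — true.
(c) design: |A| = 9, |A ∩ B| = 4; needs |A ∩ B| ≥ 4 — true.
(d) sales: |A| = 6, |A ∩ B| = 2; needs |A ∩ B| / |A| ≤ 2/5 — true.
(e) support: |A| = 8, |A ∩ B| = 6; needs |A ∩ B| > |A ∖ B| — true.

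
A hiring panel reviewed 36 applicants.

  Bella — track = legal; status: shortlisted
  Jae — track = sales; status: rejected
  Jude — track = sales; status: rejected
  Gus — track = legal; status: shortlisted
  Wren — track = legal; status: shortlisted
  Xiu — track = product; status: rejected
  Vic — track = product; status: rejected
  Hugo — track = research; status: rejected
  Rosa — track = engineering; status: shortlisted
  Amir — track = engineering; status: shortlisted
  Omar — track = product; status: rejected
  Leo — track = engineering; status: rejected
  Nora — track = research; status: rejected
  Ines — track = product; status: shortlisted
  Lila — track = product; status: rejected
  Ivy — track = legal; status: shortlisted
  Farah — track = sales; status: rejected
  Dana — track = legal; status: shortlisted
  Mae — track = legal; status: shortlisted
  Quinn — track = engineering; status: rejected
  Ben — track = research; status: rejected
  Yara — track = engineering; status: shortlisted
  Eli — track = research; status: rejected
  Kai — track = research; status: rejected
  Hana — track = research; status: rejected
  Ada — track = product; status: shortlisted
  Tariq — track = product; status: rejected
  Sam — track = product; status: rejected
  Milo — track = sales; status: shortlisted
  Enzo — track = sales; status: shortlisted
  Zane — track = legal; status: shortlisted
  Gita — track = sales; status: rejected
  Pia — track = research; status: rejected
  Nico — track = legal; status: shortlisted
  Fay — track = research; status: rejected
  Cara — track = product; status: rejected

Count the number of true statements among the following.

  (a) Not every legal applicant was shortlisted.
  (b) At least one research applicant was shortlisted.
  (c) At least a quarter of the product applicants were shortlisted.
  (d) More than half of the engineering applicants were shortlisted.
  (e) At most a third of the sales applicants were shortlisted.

2

(a) legal: |A| = 8, |A ∩ B| = 8; needs A ⊄ B (|A ∖ B| ≥ 1) — false.
(b) research: |A| = 8, |A ∩ B| = 0; needs A ∩ B ≠ ∅ (|A ∩ B| ≥ 1) — false.
(c) product: |A| = 9, |A ∩ B| = 2; needs |A ∩ B| / |A| ≥ 1/4 — false.
(d) engineering: |A| = 5, |A ∩ B| = 3; needs |A ∩ B| > |A ∖ B| — true.
(e) sales: |A| = 6, |A ∩ B| = 2; needs |A ∩ B| / |A| ≤ 1/3 — true.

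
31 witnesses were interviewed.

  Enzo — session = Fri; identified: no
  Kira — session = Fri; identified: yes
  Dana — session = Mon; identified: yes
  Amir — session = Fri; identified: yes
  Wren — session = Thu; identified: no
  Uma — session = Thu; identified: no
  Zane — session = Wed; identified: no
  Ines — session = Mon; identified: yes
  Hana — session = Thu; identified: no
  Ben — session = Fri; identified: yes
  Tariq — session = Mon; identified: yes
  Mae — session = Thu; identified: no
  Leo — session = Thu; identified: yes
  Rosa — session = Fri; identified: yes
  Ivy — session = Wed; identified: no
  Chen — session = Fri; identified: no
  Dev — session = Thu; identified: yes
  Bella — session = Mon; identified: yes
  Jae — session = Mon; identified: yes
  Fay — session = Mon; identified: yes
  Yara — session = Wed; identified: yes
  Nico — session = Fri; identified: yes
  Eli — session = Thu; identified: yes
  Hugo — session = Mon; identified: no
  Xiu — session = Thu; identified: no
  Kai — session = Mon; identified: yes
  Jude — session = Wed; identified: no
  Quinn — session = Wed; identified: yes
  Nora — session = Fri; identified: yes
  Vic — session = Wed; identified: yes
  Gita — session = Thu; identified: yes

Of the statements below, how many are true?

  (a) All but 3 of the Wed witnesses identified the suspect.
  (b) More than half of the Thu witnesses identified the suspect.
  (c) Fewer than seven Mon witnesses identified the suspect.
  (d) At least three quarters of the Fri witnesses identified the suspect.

(a) Wed: |A| = 6, |A ∩ B| = 3; needs |A ∖ B| = 3 — true.
(b) Thu: |A| = 9, |A ∩ B| = 4; needs |A ∩ B| > |A ∖ B| — false.
(c) Mon: |A| = 8, |A ∩ B| = 7; needs |A ∩ B| < 7 — false.
(d) Fri: |A| = 8, |A ∩ B| = 6; needs |A ∩ B| / |A| ≥ 3/4 — true.

2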